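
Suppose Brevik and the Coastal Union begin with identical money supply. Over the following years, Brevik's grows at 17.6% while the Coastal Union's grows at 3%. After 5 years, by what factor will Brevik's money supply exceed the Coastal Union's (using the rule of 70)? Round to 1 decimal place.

Rate gap = 17.6% − 3% = 14.6 points.
The ratio doubles every 70/14.6 ≈ 4.79 years.
5/4.79 ≈ 1.04 doublings → ratio ≈ 2^1.04 ≈ 2.1.

about 2.1 times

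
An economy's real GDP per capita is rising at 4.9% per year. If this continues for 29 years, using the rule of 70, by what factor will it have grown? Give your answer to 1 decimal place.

roughly 4.1 times

Doubles every ≈ 14.29 years (70/4.9).
29 years is 2.03 doublings; 2^2.03 ≈ 4.1×.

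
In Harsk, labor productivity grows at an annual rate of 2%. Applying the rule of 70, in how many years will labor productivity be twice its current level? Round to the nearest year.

At 2%, doubling takes about 70/2 = 35.00 years.

about 35 years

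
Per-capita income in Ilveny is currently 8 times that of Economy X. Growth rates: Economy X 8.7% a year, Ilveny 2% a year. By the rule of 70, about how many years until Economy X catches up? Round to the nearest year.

about 31 years

Economy X gains on Ilveny at 8.7% − 2% = 6.7 points a year.
At that relative rate the gap halves every 70/6.7 ≈ 10.45 years.
An 8 times gap closes after 3 halvings: 3 × 10.45 ≈ 31 years.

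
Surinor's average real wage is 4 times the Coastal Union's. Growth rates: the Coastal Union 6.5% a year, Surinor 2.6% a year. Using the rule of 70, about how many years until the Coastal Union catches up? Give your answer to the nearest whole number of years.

roughly 36 years

the Coastal Union gains on Surinor at 6.5% − 2.6% = 3.9 points a year.
At that relative rate the gap halves every 70/3.9 ≈ 17.95 years.
A 4 times gap closes after 2 halvings: 2 × 17.95 ≈ 36 years.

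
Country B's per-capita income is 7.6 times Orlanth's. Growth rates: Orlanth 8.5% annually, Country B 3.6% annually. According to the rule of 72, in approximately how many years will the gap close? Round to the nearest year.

43 years

The growth-rate gap is 8.5% − 3.6% = 4.9 percentage points.
So the ratio between them halves every 72/4.9 ≈ 14.69 years.
A 7.6 times gap takes log₂(7.6) ≈ 2.93 halvings to close: 2.93 × 14.69 ≈ 43 years.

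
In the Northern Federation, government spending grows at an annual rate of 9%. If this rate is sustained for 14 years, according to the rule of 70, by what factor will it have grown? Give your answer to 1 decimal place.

Doubles every ≈ 7.78 years (70/9).
14 years is 1.80 doublings; 2^1.80 ≈ 3.5×.

roughly 3.5 times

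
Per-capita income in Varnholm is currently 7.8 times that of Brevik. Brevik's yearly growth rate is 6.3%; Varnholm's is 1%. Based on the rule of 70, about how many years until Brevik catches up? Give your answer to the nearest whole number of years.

≈ 39 years

What matters is the difference: 5.3 pp.
Rule of 70 on the gap: the ratio halves every 70/5.3 ≈ 13.21 years.
A 7.8 times gap takes log₂(7.8) ≈ 2.96 halvings to close: 2.96 × 13.21 ≈ 39 years.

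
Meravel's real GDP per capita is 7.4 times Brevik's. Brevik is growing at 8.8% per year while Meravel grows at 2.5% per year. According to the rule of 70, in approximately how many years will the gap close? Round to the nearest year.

What matters is the difference: 6.3 pp.
Rule of 70 on the gap: the ratio halves every 70/6.3 ≈ 11.11 years.
A 7.4 times gap takes log₂(7.4) ≈ 2.89 halvings to close: 2.89 × 11.11 ≈ 32 years.

roughly 32 years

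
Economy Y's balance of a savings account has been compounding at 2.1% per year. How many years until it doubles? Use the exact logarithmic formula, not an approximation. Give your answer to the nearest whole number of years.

33 years

t = ln(2) / ln(1 + 0.021) = 0.6931 / 0.020783 ≈ 33.35.
≈ 33 years.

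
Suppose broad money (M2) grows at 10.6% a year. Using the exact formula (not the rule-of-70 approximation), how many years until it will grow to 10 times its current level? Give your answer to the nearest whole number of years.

t = ln(10) / ln(1 + 0.106) = 2.3026 / 0.100750 ≈ 22.85.
≈ 23 years.

23 years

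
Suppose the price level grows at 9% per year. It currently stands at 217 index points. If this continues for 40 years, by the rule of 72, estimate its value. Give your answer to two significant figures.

Doubling time ≈ 72/9 = 8.00 years.
40 years is 40/8.00 ≈ 5.00 doublings, a factor of 2^5.00 ≈ 32.00.
217 × 32.00 ≈ 6900 index points.

about 6900 index points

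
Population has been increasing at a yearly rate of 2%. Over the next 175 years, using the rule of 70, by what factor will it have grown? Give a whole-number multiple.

approximately 32 times

At 2% one doubling takes ≈ 35.00 years; 175 years is 5 of them, so ×32.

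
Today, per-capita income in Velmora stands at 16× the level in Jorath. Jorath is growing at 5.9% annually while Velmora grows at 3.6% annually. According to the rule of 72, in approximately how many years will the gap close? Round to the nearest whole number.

Jorath gains on Velmora at 5.9% − 3.6% = 2.3 points a year.
At that relative rate the gap halves every 72/2.3 ≈ 31.30 years.
A 16× gap closes after 4 halvings: 4 × 31.30 ≈ 125 years.

approximately 125 years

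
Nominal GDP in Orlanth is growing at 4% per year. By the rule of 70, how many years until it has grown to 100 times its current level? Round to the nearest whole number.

At 4% it doubles every 70/4 ≈ 17.50 years.
100× is log₂ 100 ≈ 6.64 doublings, so ≈ 6.64 × 17.50 = 116 years.

around 116 years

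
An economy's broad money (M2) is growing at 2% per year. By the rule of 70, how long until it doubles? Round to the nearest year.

70/2 ≈ 35.00, so it doubles roughly every 35 years.

roughly 35 years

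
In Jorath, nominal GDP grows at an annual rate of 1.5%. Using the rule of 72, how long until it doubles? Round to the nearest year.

about 48 years

72/1.5 ≈ 48.00, so it doubles roughly every 48 years.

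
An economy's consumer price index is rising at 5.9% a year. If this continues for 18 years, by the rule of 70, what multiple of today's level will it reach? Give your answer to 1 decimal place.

Doubles every ≈ 11.86 years (70/5.9).
18 years is 1.52 doublings; 2^1.52 ≈ 2.9×.

about 2.9 times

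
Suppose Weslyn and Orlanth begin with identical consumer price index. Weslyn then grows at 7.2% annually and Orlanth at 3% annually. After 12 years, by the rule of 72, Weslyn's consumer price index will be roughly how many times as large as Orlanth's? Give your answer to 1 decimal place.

about 1.6 times

Weslyn pulls ahead at 4.2 pp per year, so the ratio doubles every 72/4.2 ≈ 17.14 years.
In 12 years that's 0.70 doublings: 2^0.70 ≈ 1.6.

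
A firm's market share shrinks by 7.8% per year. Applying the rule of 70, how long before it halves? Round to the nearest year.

Halving time ≈ 70 / 7.8 = 8.97 → 9 years.

roughly 9 years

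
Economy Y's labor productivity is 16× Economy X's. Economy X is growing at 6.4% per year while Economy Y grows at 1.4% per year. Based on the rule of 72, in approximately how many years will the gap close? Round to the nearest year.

Economy X gains on Economy Y at 6.4% − 1.4% = 5 points a year.
At that relative rate the gap halves every 72/5 ≈ 14.40 years.
A 16× gap closes after 4 halvings: 4 × 14.40 ≈ 58 years.

roughly 58 years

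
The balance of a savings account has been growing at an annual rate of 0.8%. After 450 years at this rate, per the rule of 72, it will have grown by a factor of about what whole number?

Doubling time ≈ 72/0.8 = 90.00 years.
450/90.00 ≈ 5 doublings, so about 2^5 = 32×.

roughly 32 times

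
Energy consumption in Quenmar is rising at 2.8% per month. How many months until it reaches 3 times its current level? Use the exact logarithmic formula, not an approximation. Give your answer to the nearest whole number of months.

40 months

t = ln(3) / ln(1 + 0.028) = 1.0986 / 0.027615 ≈ 39.78.
≈ 40 months.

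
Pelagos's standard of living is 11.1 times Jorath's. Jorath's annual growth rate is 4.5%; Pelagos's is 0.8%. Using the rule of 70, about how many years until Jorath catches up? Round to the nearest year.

What matters is the difference: 3.7 pp.
Rule of 70 on the gap: the ratio halves every 70/3.7 ≈ 18.92 years.
An 11.1 times gap takes log₂(11.1) ≈ 3.47 halvings to close: 3.47 × 18.92 ≈ 66 years.

roughly 66 years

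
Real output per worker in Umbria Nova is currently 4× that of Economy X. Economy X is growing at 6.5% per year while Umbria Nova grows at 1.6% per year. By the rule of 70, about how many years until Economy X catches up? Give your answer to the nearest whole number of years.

The growth-rate gap is 6.5% − 1.6% = 4.9 percentage points.
So the ratio between them halves every 70/4.9 ≈ 14.29 years.
A 4× gap closes after 2 halvings: 2 × 14.29 ≈ 29 years.

approximately 29 years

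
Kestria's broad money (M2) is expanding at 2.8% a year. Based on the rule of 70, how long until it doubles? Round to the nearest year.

70/2.8 ≈ 25.00, so it doubles roughly every 25 years.

roughly 25 years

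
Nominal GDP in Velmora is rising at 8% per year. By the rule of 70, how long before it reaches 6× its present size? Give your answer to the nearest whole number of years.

Doubling time ≈ 70/8 = 8.75 years.
Reaching 6× takes log₂(6) ≈ 2.58 doublings.
2.58 × 8.75 ≈ 23 years.

roughly 23 years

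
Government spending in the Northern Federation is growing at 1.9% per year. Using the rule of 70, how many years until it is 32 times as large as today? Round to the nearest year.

approximately 184 years

At 1.9% it doubles every 70/1.9 ≈ 36.84 years.
32 = 2^5, so 5 doublings → 184 years.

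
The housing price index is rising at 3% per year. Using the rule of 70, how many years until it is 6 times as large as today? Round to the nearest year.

around 60 years

At 3% it doubles every 70/3 ≈ 23.33 years.
6× is log₂ 6 ≈ 2.58 doublings, so ≈ 2.58 × 23.33 = 60 years.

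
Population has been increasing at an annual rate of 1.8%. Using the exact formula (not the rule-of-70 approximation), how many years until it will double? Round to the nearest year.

39 years

t = ln(2) / ln(1 + 0.018) = 0.6931 / 0.017840 ≈ 38.85.
≈ 39 years.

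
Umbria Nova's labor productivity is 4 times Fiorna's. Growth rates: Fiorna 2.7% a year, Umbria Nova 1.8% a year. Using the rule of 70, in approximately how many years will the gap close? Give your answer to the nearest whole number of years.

about 156 years

The growth-rate gap is 2.7% − 1.8% = 0.9 percentage points.
So the ratio between them halves every 70/0.9 ≈ 77.78 years.
A 4 times gap closes after 2 halvings: 2 × 77.78 ≈ 156 years.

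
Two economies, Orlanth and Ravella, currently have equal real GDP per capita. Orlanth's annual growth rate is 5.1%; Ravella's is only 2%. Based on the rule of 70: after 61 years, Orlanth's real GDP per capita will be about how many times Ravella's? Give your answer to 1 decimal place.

about 6.5 times

Orlanth pulls ahead at 3.1 pp per year, so the ratio doubles every 70/3.1 ≈ 22.58 years.
In 61 years that's 2.70 doublings: 2^2.70 ≈ 6.5.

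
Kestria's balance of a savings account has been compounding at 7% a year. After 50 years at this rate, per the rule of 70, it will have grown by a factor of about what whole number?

70/7 ≈ 10.00 years per doubling.
50 years fits 5 doublings: 2^5 = 32.

≈ 32 times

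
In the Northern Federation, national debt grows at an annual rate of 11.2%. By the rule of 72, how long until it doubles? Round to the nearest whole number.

Doubling time ≈ 72 / 11.2 = 6.43 years.

6 years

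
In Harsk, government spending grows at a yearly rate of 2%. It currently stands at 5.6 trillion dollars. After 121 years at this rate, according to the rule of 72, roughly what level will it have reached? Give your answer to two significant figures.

roughly 58 trillion dollars

It doubles every 72/2 ≈ 36.00 years, so 121 years is 3.36 doublings.
2^3.36 ≈ 10.27; 5.6 × 10.27 ≈ 58 trillion dollars.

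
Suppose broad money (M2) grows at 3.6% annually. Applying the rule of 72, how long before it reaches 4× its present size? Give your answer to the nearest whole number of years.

≈ 40 years

One doubling takes 72/3.6 = 20.00 years.
4 = 2^2, so 2 doublings → 40 years.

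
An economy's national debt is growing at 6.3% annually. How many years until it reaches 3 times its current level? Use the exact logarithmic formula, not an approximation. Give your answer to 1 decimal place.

18.0 years

t = ln(3) / ln(1 + 0.063) = 1.0986 / 0.061095 ≈ 17.98.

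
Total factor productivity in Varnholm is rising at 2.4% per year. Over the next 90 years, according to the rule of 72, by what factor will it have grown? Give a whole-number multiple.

about 8 times

At 2.4% one doubling takes ≈ 30.00 years; 90 years is 3 of them, so ×8.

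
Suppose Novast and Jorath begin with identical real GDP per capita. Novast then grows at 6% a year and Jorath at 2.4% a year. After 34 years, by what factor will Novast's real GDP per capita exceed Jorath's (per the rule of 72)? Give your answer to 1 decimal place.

about 3.2 times

Novast pulls ahead at 3.6 pp per year, so the ratio doubles every 72/3.6 ≈ 20.00 years.
In 34 years that's 1.70 doublings: 2^1.70 ≈ 3.2.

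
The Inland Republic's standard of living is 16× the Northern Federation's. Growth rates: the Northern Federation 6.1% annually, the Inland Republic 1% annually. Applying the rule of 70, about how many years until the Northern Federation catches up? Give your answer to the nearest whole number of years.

55 years

What matters is the difference: 5.1 pp.
Rule of 70 on the gap: the ratio halves every 70/5.1 ≈ 13.73 years.
A 16× gap closes after 4 halvings: 4 × 13.73 ≈ 55 years.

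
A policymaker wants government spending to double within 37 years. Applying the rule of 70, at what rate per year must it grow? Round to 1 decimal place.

around 1.9%

70 / 37 ≈ 1.89, so about 1.9% per year.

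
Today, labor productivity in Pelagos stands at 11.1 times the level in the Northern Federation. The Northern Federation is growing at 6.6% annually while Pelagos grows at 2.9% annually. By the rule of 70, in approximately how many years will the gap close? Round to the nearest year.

around 66 years

the Northern Federation gains on Pelagos at 6.6% − 2.9% = 3.7 points a year.
At that relative rate the gap halves every 70/3.7 ≈ 18.92 years.
An 11.1 times gap takes log₂(11.1) ≈ 3.47 halvings to close: 3.47 × 18.92 ≈ 66 years.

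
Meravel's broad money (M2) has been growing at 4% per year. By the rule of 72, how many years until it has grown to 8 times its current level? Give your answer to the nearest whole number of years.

At 4% it doubles every 72/4 ≈ 18.00 years.
8 = 2^3, so 3 doublings → 54 years.

≈ 54 years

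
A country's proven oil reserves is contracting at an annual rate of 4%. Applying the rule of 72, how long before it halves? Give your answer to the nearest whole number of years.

roughly 18 years

The rule works in reverse for decay: 72/4 ≈ 18.00 years to halve.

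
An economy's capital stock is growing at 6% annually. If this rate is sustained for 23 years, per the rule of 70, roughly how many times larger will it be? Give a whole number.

70/6 ≈ 11.67 years per doubling.
23 years fits 2 doublings: 2^2 = 4.

4 times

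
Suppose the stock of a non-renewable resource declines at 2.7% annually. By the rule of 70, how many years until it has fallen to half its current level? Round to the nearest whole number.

around 26 years

The rule works in reverse for decay: 70/2.7 ≈ 25.93 years to halve.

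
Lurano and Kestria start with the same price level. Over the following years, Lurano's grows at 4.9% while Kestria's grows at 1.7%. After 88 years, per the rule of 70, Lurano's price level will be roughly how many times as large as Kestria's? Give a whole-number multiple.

Lurano pulls ahead at 3.2 pp per year, so the ratio doubles every 70/3.2 ≈ 21.88 years.
In 88 years that's 4.02 doublings: 2^4.02 ≈ 16.

about 16 times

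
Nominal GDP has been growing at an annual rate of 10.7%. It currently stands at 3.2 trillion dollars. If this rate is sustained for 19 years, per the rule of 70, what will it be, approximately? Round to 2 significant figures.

Doubling time ≈ 70/10.7 = 6.54 years.
19 years is 19/6.54 ≈ 2.91 doublings, a factor of 2^2.91 ≈ 7.52.
3.2 × 7.52 ≈ 24 trillion dollars.

around 24 trillion dollars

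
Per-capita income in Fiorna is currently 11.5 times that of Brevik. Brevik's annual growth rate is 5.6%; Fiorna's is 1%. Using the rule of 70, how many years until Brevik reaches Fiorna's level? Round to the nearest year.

≈ 54 years

Brevik gains on Fiorna at 5.6% − 1% = 4.6 points a year.
At that relative rate the gap halves every 70/4.6 ≈ 15.22 years.
An 11.5 times gap takes log₂(11.5) ≈ 3.52 halvings to close: 3.52 × 15.22 ≈ 54 years.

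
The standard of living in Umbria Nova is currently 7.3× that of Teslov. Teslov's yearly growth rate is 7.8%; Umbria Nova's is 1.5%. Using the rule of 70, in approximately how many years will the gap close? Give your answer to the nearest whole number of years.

roughly 32 years

The growth-rate gap is 7.8% − 1.5% = 6.3 percentage points.
So the ratio between them halves every 70/6.3 ≈ 11.11 years.
A 7.3× gap takes log₂(7.3) ≈ 2.87 halvings to close: 2.87 × 11.11 ≈ 32 years.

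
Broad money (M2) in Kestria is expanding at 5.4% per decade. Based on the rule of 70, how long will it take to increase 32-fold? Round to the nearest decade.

approximately 65 decades

Doubling time ≈ 70/5.4 = 12.96 decades.
32 = 2^5, so 5 doublings → 65 decades.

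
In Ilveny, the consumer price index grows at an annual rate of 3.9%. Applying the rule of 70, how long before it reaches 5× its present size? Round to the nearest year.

One doubling takes 70/3.9 = 17.95 years.
Reaching 5× takes log₂(5) ≈ 2.32 doublings.
2.32 × 17.95 ≈ 42 years.

about 42 years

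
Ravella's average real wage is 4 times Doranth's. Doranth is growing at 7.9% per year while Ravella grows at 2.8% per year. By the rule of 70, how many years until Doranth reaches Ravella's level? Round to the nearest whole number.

around 27 years

Doranth gains on Ravella at 7.9% − 2.8% = 5.1 points a year.
At that relative rate the gap halves every 70/5.1 ≈ 13.73 years.
A 4 times gap closes after 2 halvings: 2 × 13.73 ≈ 27 years.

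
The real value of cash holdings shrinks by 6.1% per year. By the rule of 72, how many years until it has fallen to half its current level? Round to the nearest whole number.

Halving time ≈ 72 / 6.1 = 11.80 → 12 years.

about 12 years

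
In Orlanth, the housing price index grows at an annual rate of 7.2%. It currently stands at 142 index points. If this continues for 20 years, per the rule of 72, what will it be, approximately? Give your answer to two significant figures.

Doubling time ≈ 72/7.2 = 10.00 years.
20 years is 20/10.00 ≈ 2.00 doublings, a factor of 2^2.00 ≈ 4.00.
142 × 4.00 ≈ 570 index points.

about 570 index points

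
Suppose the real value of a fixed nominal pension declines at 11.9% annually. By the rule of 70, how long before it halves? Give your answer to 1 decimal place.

The rule works in reverse for decay: 70/11.9 ≈ 5.88 years to halve.

5.9 years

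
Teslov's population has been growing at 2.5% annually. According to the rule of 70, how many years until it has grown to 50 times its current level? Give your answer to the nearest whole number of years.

One doubling takes 70/2.5 = 28.00 years.
50× is log₂ 50 ≈ 5.64 doublings, so ≈ 5.64 × 28.00 = 158 years.

roughly 158 years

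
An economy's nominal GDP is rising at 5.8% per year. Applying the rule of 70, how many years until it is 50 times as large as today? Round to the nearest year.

Doubling time ≈ 70/5.8 = 12.07 years.
50× is log₂ 50 ≈ 5.64 doublings, so ≈ 5.64 × 12.07 = 68 years.

roughly 68 years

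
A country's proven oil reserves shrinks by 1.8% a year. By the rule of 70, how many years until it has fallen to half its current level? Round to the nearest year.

Halving time ≈ 70 / 1.8 = 38.89 → 39 years.

39 years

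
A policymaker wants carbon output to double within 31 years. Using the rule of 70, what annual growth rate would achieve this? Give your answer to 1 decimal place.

around 2.3% a year

70 / 31 ≈ 2.26, so about 2.3% a year.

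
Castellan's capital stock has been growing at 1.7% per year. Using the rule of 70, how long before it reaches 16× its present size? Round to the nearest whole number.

One doubling takes 70/1.7 = 41.18 years.
16 = 2^4, so 4 doublings → 165 years.

approximately 165 years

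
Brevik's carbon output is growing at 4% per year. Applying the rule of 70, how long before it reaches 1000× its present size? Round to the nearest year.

Doubling time ≈ 70/4 = 17.50 years.
1000× is log₂ 1000 ≈ 9.97 doublings, so ≈ 9.97 × 17.50 = 174 years.

approximately 174 years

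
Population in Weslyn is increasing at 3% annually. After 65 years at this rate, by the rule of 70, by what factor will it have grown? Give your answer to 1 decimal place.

≈ 6.9 times

Doubles every ≈ 23.33 years (70/3).
65 years is 2.79 doublings; 2^2.79 ≈ 6.9×.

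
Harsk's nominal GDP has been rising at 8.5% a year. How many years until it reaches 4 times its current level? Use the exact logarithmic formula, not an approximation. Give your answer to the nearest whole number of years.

17 years

t = ln(4) / ln(1 + 0.085) = 1.3863 / 0.081580 ≈ 16.99.
≈ 17 years.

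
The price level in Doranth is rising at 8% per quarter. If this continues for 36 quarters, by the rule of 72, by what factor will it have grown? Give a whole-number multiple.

16 times

At 8% one doubling takes ≈ 9.00 quarters; 36 quarters is 4 of them, so ×16.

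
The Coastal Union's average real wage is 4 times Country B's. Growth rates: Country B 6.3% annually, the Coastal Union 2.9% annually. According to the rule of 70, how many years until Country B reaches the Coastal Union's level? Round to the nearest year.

about 41 years

The growth-rate gap is 6.3% − 2.9% = 3.4 percentage points.
So the ratio between them halves every 70/3.4 ≈ 20.59 years.
A 4 times gap closes after 2 halvings: 2 × 20.59 ≈ 41 years.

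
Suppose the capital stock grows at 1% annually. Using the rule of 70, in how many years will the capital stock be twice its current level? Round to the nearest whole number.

70/1 ≈ 70.00, so it doubles roughly every 70 years.

approximately 70 years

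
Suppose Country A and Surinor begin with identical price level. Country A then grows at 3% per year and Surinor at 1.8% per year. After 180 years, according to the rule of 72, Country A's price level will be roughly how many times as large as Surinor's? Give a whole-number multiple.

≈ 8 times

Country A pulls ahead at 1.2 pp per year, so the ratio doubles every 72/1.2 ≈ 60.00 years.
In 180 years that's 3.00 doublings: 2^3.00 ≈ 8.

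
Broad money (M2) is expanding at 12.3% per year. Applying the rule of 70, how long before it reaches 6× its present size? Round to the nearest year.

15 years

One doubling takes 70/12.3 = 5.69 years.
6× is log₂ 6 ≈ 2.58 doublings, so ≈ 2.58 × 5.69 = 15 years.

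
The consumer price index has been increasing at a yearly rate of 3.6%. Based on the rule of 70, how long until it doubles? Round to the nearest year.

around 19 years

Doubling time ≈ 70 / 3.6 = 19.44 years.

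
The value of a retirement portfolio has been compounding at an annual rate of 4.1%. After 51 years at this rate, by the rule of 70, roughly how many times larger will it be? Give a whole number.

around 8 times

Doubling time ≈ 70/4.1 = 17.07 years.
51/17.07 ≈ 3 doublings, so about 2^3 = 8×.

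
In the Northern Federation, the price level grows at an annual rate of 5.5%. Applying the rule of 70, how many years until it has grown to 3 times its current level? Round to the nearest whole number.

roughly 20 years

Doubling time ≈ 70/5.5 = 12.73 years.
3× is log₂ 3 ≈ 1.58 doublings, so ≈ 1.58 × 12.73 = 20 years.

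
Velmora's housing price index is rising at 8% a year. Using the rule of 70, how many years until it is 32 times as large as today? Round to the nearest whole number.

around 44 years

Doubling time ≈ 70/8 = 8.75 years.
32× is 5 doublings, so 5 × 8.75 ≈ 44 years.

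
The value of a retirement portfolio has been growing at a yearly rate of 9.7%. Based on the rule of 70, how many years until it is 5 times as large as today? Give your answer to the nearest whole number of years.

around 17 years

Doubling time ≈ 70/9.7 = 7.22 years.
Reaching 5× takes log₂(5) ≈ 2.32 doublings.
2.32 × 7.22 ≈ 17 years.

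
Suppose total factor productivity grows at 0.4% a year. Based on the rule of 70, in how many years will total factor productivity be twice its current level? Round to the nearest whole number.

Doubling time ≈ 70 / 0.4 = 175.00 years.

175 years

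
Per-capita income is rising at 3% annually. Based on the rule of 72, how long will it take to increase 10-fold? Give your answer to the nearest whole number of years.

≈ 80 years

Doubling time ≈ 72/3 = 24.00 years.
Reaching 10× takes log₂(10) ≈ 3.32 doublings.
3.32 × 24.00 ≈ 80 years.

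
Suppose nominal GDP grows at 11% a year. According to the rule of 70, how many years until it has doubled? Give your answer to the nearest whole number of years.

Doubling time ≈ 70 / 11 = 6.36 years.

roughly 6 years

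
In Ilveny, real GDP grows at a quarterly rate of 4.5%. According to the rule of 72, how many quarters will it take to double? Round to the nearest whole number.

Doubling time ≈ 72 / 4.5 = 16.00 quarters.

16 quarters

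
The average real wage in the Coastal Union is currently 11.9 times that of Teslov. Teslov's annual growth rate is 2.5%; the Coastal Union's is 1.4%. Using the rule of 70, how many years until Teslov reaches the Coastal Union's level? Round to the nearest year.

approximately 227 years

Teslov gains on the Coastal Union at 2.5% − 1.4% = 1.1 points a year.
At that relative rate the gap halves every 70/1.1 ≈ 63.64 years.
An 11.9 times gap takes log₂(11.9) ≈ 3.57 halvings to close: 3.57 × 63.64 ≈ 227 years.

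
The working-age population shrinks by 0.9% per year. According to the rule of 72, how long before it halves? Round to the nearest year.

Falling at 0.9%, it halves about every 72/0.9 = 80.00 years.

80 years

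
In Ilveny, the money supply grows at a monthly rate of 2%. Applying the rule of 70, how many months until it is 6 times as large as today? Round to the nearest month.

about 90 months

Doubling time ≈ 70/2 = 35.00 months.
Reaching 6× takes log₂(6) ≈ 2.58 doublings.
2.58 × 35.00 ≈ 90 months.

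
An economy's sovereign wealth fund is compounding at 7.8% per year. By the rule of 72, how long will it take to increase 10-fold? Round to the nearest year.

about 31 years

At 7.8% it doubles every 72/7.8 ≈ 9.23 years.
10× is log₂ 10 ≈ 3.32 doublings, so ≈ 3.32 × 9.23 = 31 years.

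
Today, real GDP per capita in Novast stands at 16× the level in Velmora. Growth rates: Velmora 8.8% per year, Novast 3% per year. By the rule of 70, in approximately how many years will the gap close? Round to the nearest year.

Velmora gains on Novast at 8.8% − 3% = 5.8 points a year.
At that relative rate the gap halves every 70/5.8 ≈ 12.07 years.
A 16× gap closes after 4 halvings: 4 × 12.07 ≈ 48 years.

48 years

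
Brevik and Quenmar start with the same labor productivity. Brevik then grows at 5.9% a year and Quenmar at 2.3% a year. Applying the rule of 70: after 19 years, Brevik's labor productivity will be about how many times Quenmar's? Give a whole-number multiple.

roughly 2 times

Brevik pulls ahead at 3.6 pp per year, so the ratio doubles every 70/3.6 ≈ 19.44 years.
In 19 years that's 0.98 doublings: 2^0.98 ≈ 2.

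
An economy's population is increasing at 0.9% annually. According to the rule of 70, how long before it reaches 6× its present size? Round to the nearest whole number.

Doubling time ≈ 70/0.9 = 77.78 years.
Reaching 6× takes log₂(6) ≈ 2.58 doublings.
2.58 × 77.78 ≈ 201 years.

around 201 years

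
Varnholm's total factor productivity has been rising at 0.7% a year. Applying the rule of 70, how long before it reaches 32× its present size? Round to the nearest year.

500 years

Doubling time ≈ 70/0.7 = 100.00 years.
32 = 2^5, so 5 doublings → 500 years.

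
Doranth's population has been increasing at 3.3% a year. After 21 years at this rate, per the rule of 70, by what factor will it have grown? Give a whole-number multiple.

At 3.3% one doubling takes ≈ 21.21 years; 21 years is 1 of them, so ×2.

roughly 2 times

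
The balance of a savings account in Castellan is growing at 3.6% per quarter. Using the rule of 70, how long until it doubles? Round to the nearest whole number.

70/3.6 ≈ 19.44, so it doubles roughly every 19 quarters.

approximately 19 quarters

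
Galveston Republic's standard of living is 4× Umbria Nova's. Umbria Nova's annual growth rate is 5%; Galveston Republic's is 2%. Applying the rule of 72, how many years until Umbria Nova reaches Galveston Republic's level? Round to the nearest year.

approximately 48 years

Umbria Nova gains on Galveston Republic at 5% − 2% = 3 points a year.
At that relative rate the gap halves every 72/3 ≈ 24.00 years.
A 4× gap closes after 2 halvings: 2 × 24.00 ≈ 48 years.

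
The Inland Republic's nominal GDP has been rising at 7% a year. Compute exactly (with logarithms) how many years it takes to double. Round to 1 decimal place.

10.2 years

t = ln(2) / ln(1 + 0.07) = 0.6931 / 0.067659 ≈ 10.24.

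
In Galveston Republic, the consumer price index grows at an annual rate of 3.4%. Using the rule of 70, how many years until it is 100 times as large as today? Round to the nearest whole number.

roughly 137 years

One doubling takes 70/3.4 = 20.59 years.
Reaching 100× takes log₂(100) ≈ 6.64 doublings.
6.64 × 20.59 ≈ 137 years.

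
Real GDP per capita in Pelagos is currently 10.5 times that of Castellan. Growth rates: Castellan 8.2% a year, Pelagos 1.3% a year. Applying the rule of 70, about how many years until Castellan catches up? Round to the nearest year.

What matters is the difference: 6.9 pp.
Rule of 70 on the gap: the ratio halves every 70/6.9 ≈ 10.14 years.
A 10.5 times gap takes log₂(10.5) ≈ 3.39 halvings to close: 3.39 × 10.14 ≈ 34 years.

approximately 34 years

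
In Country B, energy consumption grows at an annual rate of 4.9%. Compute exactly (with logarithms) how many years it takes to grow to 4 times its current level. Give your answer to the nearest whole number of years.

t = ln(4) / ln(1 + 0.049) = 1.3863 / 0.047837 ≈ 28.98.
≈ 29 years.

29 years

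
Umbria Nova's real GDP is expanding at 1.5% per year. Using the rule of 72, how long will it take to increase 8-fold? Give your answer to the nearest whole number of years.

Doubling time ≈ 72/1.5 = 48.00 years.
Getting to 8× needs 3 doublings: 3 × 48.00 ≈ 144 years.

roughly 144 years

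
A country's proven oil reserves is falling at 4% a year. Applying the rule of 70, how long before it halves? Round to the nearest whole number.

The rule works in reverse for decay: 70/4 ≈ 17.50 years to halve.

18 years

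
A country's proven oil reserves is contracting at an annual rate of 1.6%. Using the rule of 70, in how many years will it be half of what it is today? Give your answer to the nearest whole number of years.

roughly 44 years

The rule works in reverse for decay: 70/1.6 ≈ 43.75 years to halve.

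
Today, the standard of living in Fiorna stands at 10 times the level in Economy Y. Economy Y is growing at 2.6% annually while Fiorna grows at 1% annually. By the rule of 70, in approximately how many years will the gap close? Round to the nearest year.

about 145 years

Economy Y gains on Fiorna at 2.6% − 1% = 1.6 points a year.
At that relative rate the gap halves every 70/1.6 ≈ 43.75 years.
A 10 times gap takes log₂(10) ≈ 3.32 halvings to close: 3.32 × 43.75 ≈ 145 years.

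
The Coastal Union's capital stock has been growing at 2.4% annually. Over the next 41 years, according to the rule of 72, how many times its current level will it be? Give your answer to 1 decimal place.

Doubles every ≈ 30.00 years (72/2.4).
41 years is 1.37 doublings; 2^1.37 ≈ 2.6×.

approximately 2.6 times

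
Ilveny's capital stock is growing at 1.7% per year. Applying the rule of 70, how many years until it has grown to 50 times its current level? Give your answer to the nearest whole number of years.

One doubling takes 70/1.7 = 41.18 years.
50× is log₂ 50 ≈ 5.64 doublings, so ≈ 5.64 × 41.18 = 232 years.

around 232 years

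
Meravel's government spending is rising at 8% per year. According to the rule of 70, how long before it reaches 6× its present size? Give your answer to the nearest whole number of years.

Doubling time ≈ 70/8 = 8.75 years.
6× is log₂ 6 ≈ 2.58 doublings, so ≈ 2.58 × 8.75 = 23 years.

23 years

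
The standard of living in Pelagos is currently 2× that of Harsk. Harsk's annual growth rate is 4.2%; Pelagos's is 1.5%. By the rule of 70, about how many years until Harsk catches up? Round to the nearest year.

approximately 26 years

The growth-rate gap is 4.2% − 1.5% = 2.7 percentage points.
So the ratio between them halves every 70/2.7 ≈ 25.93 years.
A 2× gap closes after 1 halving: 1 × 25.93 ≈ 26 years.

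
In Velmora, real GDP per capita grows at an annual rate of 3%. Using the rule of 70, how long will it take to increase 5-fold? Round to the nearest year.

approximately 54 years

Doubling time ≈ 70/3 = 23.33 years.
Reaching 5× takes log₂(5) ≈ 2.32 doublings.
2.32 × 23.33 ≈ 54 years.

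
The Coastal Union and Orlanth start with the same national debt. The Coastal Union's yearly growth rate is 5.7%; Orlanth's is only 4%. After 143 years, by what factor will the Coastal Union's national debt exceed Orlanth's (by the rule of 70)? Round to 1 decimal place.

around 11.1 times

Rate gap = 5.7% − 4% = 1.7 points.
The ratio doubles every 70/1.7 ≈ 41.18 years.
143/41.18 ≈ 3.47 doublings → ratio ≈ 2^3.47 ≈ 11.1.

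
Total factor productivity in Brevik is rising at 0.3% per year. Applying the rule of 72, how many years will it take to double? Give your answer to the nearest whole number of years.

Doubling time ≈ 72 / 0.3 = 240.00 years.

around 240 years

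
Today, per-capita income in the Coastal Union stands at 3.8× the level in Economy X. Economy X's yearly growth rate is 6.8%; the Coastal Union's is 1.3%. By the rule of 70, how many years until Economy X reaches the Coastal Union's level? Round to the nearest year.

≈ 25 years

What matters is the difference: 5.5 pp.
Rule of 70 on the gap: the ratio halves every 70/5.5 ≈ 12.73 years.
A 3.8× gap takes log₂(3.8) ≈ 1.93 halvings to close: 1.93 × 12.73 ≈ 25 years.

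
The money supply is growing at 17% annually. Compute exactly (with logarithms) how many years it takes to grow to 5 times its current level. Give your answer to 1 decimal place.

10.3 years

t = ln(5) / ln(1 + 0.17) = 1.6094 / 0.157004 ≈ 10.25.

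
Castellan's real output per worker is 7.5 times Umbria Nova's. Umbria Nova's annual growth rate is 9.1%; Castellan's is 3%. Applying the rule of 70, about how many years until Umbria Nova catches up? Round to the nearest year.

The growth-rate gap is 9.1% − 3% = 6.1 percentage points.
So the ratio between them halves every 70/6.1 ≈ 11.48 years.
A 7.5 times gap takes log₂(7.5) ≈ 2.91 halvings to close: 2.91 × 11.48 ≈ 33 years.

approximately 33 years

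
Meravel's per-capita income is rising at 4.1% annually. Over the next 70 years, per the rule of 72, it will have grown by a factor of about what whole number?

roughly 16 times

At 4.1% one doubling takes ≈ 17.56 years; 70 years is 4 of them, so ×16.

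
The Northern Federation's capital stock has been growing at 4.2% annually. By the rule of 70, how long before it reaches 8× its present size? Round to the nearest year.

One doubling takes 70/4.2 = 16.67 years.
8× is 3 doublings, so 3 × 16.67 ≈ 50 years.

around 50 years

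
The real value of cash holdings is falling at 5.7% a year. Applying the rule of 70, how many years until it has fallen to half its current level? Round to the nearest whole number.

Halving time ≈ 70 / 5.7 = 12.28 → 12 years.

≈ 12 years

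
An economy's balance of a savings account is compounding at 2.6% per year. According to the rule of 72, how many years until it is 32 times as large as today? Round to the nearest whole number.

roughly 138 years

Doubling time ≈ 72/2.6 = 27.69 years.
Getting to 32× needs 5 doublings: 5 × 27.69 ≈ 138 years.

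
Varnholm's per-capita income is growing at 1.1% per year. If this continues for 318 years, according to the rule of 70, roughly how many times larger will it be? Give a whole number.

approximately 32 times

Doubling time ≈ 70/1.1 = 63.64 years.
318/63.64 ≈ 5 doublings, so about 2^5 = 32×.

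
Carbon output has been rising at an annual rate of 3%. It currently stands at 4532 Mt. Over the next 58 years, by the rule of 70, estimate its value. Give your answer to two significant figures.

Doubling time ≈ 70/3 = 23.33 years.
58 years is 58/23.33 ≈ 2.49 doublings, a factor of 2^2.49 ≈ 5.62.
4532 × 5.62 ≈ 25000 Mt.

around 25000 Mt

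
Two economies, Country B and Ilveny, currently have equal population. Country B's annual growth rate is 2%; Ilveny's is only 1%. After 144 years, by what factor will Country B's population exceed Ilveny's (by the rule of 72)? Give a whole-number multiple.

roughly 4 times

Rate gap = 2% − 1% = 1 point.
The ratio doubles every 72/1 ≈ 72.00 years.
144/72.00 ≈ 2.00 doublings → ratio ≈ 2^2.00 ≈ 4.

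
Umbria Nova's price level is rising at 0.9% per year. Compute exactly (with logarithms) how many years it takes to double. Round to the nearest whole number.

77 years

t = ln(2) / ln(1 + 0.009) = 0.6931 / 0.008960 ≈ 77.35.
≈ 77 years.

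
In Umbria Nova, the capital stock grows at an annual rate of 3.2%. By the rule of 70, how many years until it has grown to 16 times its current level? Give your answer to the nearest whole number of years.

At 3.2% it doubles every 70/3.2 ≈ 21.88 years.
Getting to 16× needs 4 doublings: 4 × 21.88 ≈ 88 years.

about 88 years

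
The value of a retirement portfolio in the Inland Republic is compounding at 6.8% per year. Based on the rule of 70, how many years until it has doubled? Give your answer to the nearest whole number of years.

70/6.8 ≈ 10.29, so it doubles roughly every 10 years.

≈ 10 years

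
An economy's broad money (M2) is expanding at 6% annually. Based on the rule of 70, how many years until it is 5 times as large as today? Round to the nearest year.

≈ 27 years

Doubling time ≈ 70/6 = 11.67 years.
Reaching 5× takes log₂(5) ≈ 2.32 doublings.
2.32 × 11.67 ≈ 27 years.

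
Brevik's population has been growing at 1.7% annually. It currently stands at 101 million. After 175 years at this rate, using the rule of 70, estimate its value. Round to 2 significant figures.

about 1900 million

Doubling time ≈ 70/1.7 = 41.18 years.
175 years is 175/41.18 ≈ 4.25 doublings, a factor of 2^4.25 ≈ 19.03.
101 × 19.03 ≈ 1900 million.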